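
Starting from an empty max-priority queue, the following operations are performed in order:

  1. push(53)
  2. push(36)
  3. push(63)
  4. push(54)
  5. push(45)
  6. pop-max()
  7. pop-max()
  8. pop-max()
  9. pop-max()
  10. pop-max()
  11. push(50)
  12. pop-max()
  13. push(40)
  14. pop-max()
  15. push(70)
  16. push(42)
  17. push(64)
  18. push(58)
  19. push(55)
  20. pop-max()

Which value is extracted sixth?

insert 53 → {53}
insert 36 → {53, 36}
insert 63 → {63, 53, 36}
insert 54 → {63, 54, 53, 36}
insert 45 → {63, 54, 53, 45, 36}
pop-max → 63; now {54, 53, 45, 36}
pop-max → 54; now {53, 45, 36}
pop-max → 53; now {45, 36}
pop-max → 45; now {36}
pop-max → 36; now {}
insert 50 → {50}
pop-max → 50; now {}
insert 40 → {40}
pop-max → 40; now {}
insert 70 → {70}
insert 42 → {70, 42}
insert 64 → {70, 64, 42}
insert 58 → {70, 64, 58, 42}
insert 55 → {70, 64, 58, 55, 42}
pop-max → 70; now {64, 58, 55, 42}

50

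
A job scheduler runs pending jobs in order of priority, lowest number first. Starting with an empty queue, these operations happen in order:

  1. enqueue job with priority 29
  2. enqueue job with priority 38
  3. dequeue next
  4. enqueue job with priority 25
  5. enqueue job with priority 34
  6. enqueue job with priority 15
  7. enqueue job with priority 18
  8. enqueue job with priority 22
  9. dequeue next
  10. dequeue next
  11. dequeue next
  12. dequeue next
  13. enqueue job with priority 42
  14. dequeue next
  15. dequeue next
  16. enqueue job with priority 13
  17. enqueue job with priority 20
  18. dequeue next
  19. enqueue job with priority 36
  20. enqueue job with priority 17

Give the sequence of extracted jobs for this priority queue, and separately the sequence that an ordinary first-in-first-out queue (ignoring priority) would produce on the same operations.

insert 29 → {29}
insert 38 → {29, 38}
dequeue next → 29; now {38}
insert 25 → {25, 38}
insert 34 → {25, 34, 38}
insert 15 → {15, 25, 34, 38}
insert 18 → {15, 18, 25, 34, 38}
insert 22 → {15, 18, 22, 25, 34, 38}
dequeue next → 15; now {18, 22, 25, 34, 38}
dequeue next → 18; now {22, 25, 34, 38}
dequeue next → 22; now {25, 34, 38}
dequeue next → 25; now {34, 38}
insert 42 → {34, 38, 42}
dequeue next → 34; now {38, 42}
dequeue next → 38; now {42}
insert 13 → {13, 42}
insert 20 → {13, 20, 42}
dequeue next → 13; now {20, 42}
insert 36 → {20, 36, 42}
insert 17 → {17, 20, 36, 42}

priority queue: 29 → 15 → 18 → 22 → 25 → 34 → 38 → 13; FIFO queue: 29, 38, 25, 34, 15, 18, 22, 42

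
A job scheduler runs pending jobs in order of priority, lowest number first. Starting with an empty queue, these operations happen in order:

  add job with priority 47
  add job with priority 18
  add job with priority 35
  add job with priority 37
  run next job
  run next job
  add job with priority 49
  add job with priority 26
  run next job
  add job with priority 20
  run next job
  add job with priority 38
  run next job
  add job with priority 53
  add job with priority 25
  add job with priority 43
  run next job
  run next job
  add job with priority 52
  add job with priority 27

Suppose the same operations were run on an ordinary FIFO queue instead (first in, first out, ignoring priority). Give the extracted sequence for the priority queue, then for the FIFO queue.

priority queue: 18 → 35 → 26 → 20 → 37 → 25 → 38; FIFO queue: 47, 18, 35, 37, 49, 26, 20

insert 47 → {47}
insert 18 → {18, 47}
insert 35 → {18, 35, 47}
insert 37 → {18, 35, 37, 47}
run next job → 18; now {35, 37, 47}
run next job → 35; now {37, 47}
insert 49 → {37, 47, 49}
insert 26 → {26, 37, 47, 49}
run next job → 26; now {37, 47, 49}
insert 20 → {20, 37, 47, 49}
run next job → 20; now {37, 47, 49}
insert 38 → {37, 38, 47, 49}
run next job → 37; now {38, 47, 49}
insert 53 → {38, 47, 49, 53}
insert 25 → {25, 38, 47, 49, 53}
insert 43 → {25, 38, 43, 47, 49, 53}
run next job → 25; now {38, 43, 47, 49, 53}
run next job → 38; now {43, 47, 49, 53}
insert 52 → {43, 47, 49, 52, 53}
insert 27 → {27, 43, 47, 49, 52, 53}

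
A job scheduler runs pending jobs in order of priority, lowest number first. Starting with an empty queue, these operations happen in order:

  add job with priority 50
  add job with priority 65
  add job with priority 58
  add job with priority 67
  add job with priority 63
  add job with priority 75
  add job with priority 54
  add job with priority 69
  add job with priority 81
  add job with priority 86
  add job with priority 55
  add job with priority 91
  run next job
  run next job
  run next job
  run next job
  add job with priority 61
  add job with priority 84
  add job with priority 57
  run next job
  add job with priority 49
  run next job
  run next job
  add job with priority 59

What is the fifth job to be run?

insert 50 → {50}
insert 65 → {50, 65}
insert 58 → {50, 58, 65}
insert 67 → {50, 58, 65, 67}
insert 63 → {50, 58, 63, 65, 67}
insert 75 → {50, 58, 63, 65, 67, 75}
insert 54 → {50, 54, 58, 63, 65, 67, 75}
insert 69 → {50, 54, 58, 63, 65, 67, 69, 75}
insert 81 → {50, 54, 58, 63, 65, 67, 69, 75, 81}
insert 86 → {50, 54, 58, 63, 65, 67, 69, 75, 81, 86}
insert 55 → {50, 54, 55, 58, 63, 65, 67, 69, 75, 81, 86}
insert 91 → {50, 54, 55, 58, 63, 65, 67, 69, 75, 81, 86, 91}
run next job → 50; now {54, 55, 58, 63, 65, 67, 69, 75, 81, 86, 91}
run next job → 54; now {55, 58, 63, 65, 67, 69, 75, 81, 86, 91}
run next job → 55; now {58, 63, 65, 67, 69, 75, 81, 86, 91}
run next job → 58; now {63, 65, 67, 69, 75, 81, 86, 91}
insert 61 → {61, 63, 65, 67, 69, 75, 81, 86, 91}
insert 84 → {61, 63, 65, 67, 69, 75, 81, 84, 86, 91}
insert 57 → {57, 61, 63, 65, 67, 69, 75, 81, 84, 86, 91}
run next job → 57; now {61, 63, 65, 67, 69, 75, 81, 84, 86, 91}
insert 49 → {49, 61, 63, 65, 67, 69, 75, 81, 84, 86, 91}
run next job → 49; now {61, 63, 65, 67, 69, 75, 81, 84, 86, 91}
run next job → 61; now {63, 65, 67, 69, 75, 81, 84, 86, 91}
insert 59 → {59, 63, 65, 67, 69, 75, 81, 84, 86, 91}

57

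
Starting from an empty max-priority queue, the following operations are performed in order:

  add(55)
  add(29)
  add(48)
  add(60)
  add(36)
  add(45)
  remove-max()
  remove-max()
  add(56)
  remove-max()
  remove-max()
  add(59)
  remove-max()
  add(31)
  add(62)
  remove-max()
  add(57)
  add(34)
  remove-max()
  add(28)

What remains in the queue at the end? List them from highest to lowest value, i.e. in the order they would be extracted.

insert 55 → {55}
insert 29 → {55, 29}
insert 48 → {55, 48, 29}
insert 60 → {60, 55, 48, 29}
insert 36 → {60, 55, 48, 36, 29}
insert 45 → {60, 55, 48, 45, 36, 29}
remove-max → 60; now {55, 48, 45, 36, 29}
remove-max → 55; now {48, 45, 36, 29}
insert 56 → {56, 48, 45, 36, 29}
remove-max → 56; now {48, 45, 36, 29}
remove-max → 48; now {45, 36, 29}
insert 59 → {59, 45, 36, 29}
remove-max → 59; now {45, 36, 29}
insert 31 → {45, 36, 31, 29}
insert 62 → {62, 45, 36, 31, 29}
remove-max → 62; now {45, 36, 31, 29}
insert 57 → {57, 45, 36, 31, 29}
insert 34 → {57, 45, 36, 34, 31, 29}
remove-max → 57; now {45, 36, 34, 31, 29}
insert 28 → {45, 36, 34, 31, 29, 28}

45 → 36 → 34 → 31 → 29 → 28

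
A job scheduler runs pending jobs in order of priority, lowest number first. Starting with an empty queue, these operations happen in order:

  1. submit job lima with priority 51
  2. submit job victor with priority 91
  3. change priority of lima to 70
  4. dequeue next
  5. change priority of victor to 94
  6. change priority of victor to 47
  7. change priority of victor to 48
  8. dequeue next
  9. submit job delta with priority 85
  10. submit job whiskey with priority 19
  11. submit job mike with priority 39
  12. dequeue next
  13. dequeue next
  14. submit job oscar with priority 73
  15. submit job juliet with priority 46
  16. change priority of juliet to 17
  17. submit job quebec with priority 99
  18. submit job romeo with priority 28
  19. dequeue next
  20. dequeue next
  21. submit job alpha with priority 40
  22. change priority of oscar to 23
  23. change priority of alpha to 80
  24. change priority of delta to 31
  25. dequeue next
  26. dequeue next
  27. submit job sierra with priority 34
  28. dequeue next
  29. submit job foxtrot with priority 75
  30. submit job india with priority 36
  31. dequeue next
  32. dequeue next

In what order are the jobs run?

[lima, victor, whiskey, mike, juliet, romeo, oscar, delta, sierra, india, foxtrot]

add lima (priority 51) → {lima:51}
add victor (priority 91) → {lima:51, victor:91}
update lima to priority 70 → {lima:70, victor:91}
dequeue next → lima; now {victor:91}
update victor to priority 94 → {victor:94}
update victor to priority 47 → {victor:47}
update victor to priority 48 → {victor:48}
dequeue next → victor; now {}
add delta (priority 85) → {delta:85}
add whiskey (priority 19) → {whiskey:19, delta:85}
add mike (priority 39) → {whiskey:19, mike:39, delta:85}
dequeue next → whiskey; now {mike:39, delta:85}
dequeue next → mike; now {delta:85}
add oscar (priority 73) → {oscar:73, delta:85}
add juliet (priority 46) → {juliet:46, oscar:73, delta:85}
update juliet to priority 17 → {juliet:17, oscar:73, delta:85}
add quebec (priority 99) → {juliet:17, oscar:73, delta:85, quebec:99}
add romeo (priority 28) → {juliet:17, romeo:28, oscar:73, delta:85, quebec:99}
dequeue next → juliet; now {romeo:28, oscar:73, delta:85, quebec:99}
dequeue next → romeo; now {oscar:73, delta:85, quebec:99}
add alpha (priority 40) → {alpha:40, oscar:73, delta:85, quebec:99}
update oscar to priority 23 → {oscar:23, alpha:40, delta:85, quebec:99}
update alpha to priority 80 → {oscar:23, alpha:80, delta:85, quebec:99}
update delta to priority 31 → {oscar:23, delta:31, alpha:80, quebec:99}
dequeue next → oscar; now {delta:31, alpha:80, quebec:99}
dequeue next → delta; now {alpha:80, quebec:99}
add sierra (priority 34) → {sierra:34, alpha:80, quebec:99}
dequeue next → sierra; now {alpha:80, quebec:99}
add foxtrot (priority 75) → {foxtrot:75, alpha:80, quebec:99}
add india (priority 36) → {india:36, foxtrot:75, alpha:80, quebec:99}
dequeue next → india; now {foxtrot:75, alpha:80, quebec:99}
dequeue next → foxtrot; now {alpha:80, quebec:99}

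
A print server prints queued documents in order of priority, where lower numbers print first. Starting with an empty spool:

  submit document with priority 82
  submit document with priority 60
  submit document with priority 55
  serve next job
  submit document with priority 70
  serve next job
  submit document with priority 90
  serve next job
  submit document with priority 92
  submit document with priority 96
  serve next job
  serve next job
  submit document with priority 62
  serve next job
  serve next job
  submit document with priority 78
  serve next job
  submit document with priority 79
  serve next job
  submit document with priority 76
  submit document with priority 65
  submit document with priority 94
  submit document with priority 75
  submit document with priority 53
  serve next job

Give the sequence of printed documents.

55 → 60 → 70 → 82 → 90 → 62 → 92 → 78 → 79 → 53

insert 82 → {82}
insert 60 → {60, 82}
insert 55 → {55, 60, 82}
serve next job → 55; now {60, 82}
insert 70 → {60, 70, 82}
serve next job → 60; now {70, 82}
insert 90 → {70, 82, 90}
serve next job → 70; now {82, 90}
insert 92 → {82, 90, 92}
insert 96 → {82, 90, 92, 96}
serve next job → 82; now {90, 92, 96}
serve next job → 90; now {92, 96}
insert 62 → {62, 92, 96}
serve next job → 62; now {92, 96}
serve next job → 92; now {96}
insert 78 → {78, 96}
serve next job → 78; now {96}
insert 79 → {79, 96}
serve next job → 79; now {96}
insert 76 → {76, 96}
insert 65 → {65, 76, 96}
insert 94 → {65, 76, 94, 96}
insert 75 → {65, 75, 76, 94, 96}
insert 53 → {53, 65, 75, 76, 94, 96}
serve next job → 53; now {65, 75, 76, 94, 96}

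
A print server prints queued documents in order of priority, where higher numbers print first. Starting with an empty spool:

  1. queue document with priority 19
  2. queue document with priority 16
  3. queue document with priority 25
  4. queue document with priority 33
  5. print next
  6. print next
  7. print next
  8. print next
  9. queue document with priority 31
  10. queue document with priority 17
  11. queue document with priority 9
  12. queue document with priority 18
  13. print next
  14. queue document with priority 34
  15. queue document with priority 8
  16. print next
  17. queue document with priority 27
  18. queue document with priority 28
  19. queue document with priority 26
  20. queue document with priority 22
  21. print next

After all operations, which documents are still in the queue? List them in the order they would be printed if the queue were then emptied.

[27, 26, 22, 18, 17, 9, 8]

insert 19 → {19}
insert 16 → {19, 16}
insert 25 → {25, 19, 16}
insert 33 → {33, 25, 19, 16}
print next → 33; now {25, 19, 16}
print next → 25; now {19, 16}
print next → 19; now {16}
print next → 16; now {}
insert 31 → {31}
insert 17 → {31, 17}
insert 9 → {31, 17, 9}
insert 18 → {31, 18, 17, 9}
print next → 31; now {18, 17, 9}
insert 34 → {34, 18, 17, 9}
insert 8 → {34, 18, 17, 9, 8}
print next → 34; now {18, 17, 9, 8}
insert 27 → {27, 18, 17, 9, 8}
insert 28 → {28, 27, 18, 17, 9, 8}
insert 26 → {28, 27, 26, 18, 17, 9, 8}
insert 22 → {28, 27, 26, 22, 18, 17, 9, 8}
print next → 28; now {27, 26, 22, 18, 17, 9, 8}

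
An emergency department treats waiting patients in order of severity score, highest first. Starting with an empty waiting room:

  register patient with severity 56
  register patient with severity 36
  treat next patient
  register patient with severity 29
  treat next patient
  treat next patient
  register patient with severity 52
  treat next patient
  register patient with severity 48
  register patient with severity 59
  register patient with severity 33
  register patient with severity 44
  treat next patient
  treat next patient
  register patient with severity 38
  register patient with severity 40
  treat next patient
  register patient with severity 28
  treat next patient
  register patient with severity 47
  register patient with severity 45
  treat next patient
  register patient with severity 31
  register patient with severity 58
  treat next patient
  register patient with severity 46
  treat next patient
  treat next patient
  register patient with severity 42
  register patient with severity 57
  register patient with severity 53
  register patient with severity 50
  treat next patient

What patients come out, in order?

insert 56 → {56}
insert 36 → {56, 36}
treat next patient → 56; now {36}
insert 29 → {36, 29}
treat next patient → 36; now {29}
treat next patient → 29; now {}
insert 52 → {52}
treat next patient → 52; now {}
insert 48 → {48}
insert 59 → {59, 48}
insert 33 → {59, 48, 33}
insert 44 → {59, 48, 44, 33}
treat next patient → 59; now {48, 44, 33}
treat next patient → 48; now {44, 33}
insert 38 → {44, 38, 33}
insert 40 → {44, 40, 38, 33}
treat next patient → 44; now {40, 38, 33}
insert 28 → {40, 38, 33, 28}
treat next patient → 40; now {38, 33, 28}
insert 47 → {47, 38, 33, 28}
insert 45 → {47, 45, 38, 33, 28}
treat next patient → 47; now {45, 38, 33, 28}
insert 31 → {45, 38, 33, 31, 28}
insert 58 → {58, 45, 38, 33, 31, 28}
treat next patient → 58; now {45, 38, 33, 31, 28}
insert 46 → {46, 45, 38, 33, 31, 28}
treat next patient → 46; now {45, 38, 33, 31, 28}
treat next patient → 45; now {38, 33, 31, 28}
insert 42 → {42, 38, 33, 31, 28}
insert 57 → {57, 42, 38, 33, 31, 28}
insert 53 → {57, 53, 42, 38, 33, 31, 28}
insert 50 → {57, 53, 50, 42, 38, 33, 31, 28}
treat next patient → 57; now {53, 50, 42, 38, 33, 31, 28}

56 → 36 → 29 → 52 → 59 → 48 → 44 → 40 → 47 → 58 → 46 → 45 → 57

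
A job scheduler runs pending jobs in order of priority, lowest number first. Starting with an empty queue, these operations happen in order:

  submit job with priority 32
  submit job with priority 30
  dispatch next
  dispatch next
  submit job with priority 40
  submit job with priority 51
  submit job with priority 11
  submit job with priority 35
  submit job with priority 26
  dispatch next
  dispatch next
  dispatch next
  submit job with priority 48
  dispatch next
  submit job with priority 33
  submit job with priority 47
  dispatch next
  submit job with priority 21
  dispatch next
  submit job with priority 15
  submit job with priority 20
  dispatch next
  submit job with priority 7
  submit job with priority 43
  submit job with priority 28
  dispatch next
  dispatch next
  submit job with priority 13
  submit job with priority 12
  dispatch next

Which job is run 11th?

insert 32 → {32}
insert 30 → {30, 32}
dispatch next → 30; now {32}
dispatch next → 32; now {}
insert 40 → {40}
insert 51 → {40, 51}
insert 11 → {11, 40, 51}
insert 35 → {11, 35, 40, 51}
insert 26 → {11, 26, 35, 40, 51}
dispatch next → 11; now {26, 35, 40, 51}
dispatch next → 26; now {35, 40, 51}
dispatch next → 35; now {40, 51}
insert 48 → {40, 48, 51}
dispatch next → 40; now {48, 51}
insert 33 → {33, 48, 51}
insert 47 → {33, 47, 48, 51}
dispatch next → 33; now {47, 48, 51}
insert 21 → {21, 47, 48, 51}
dispatch next → 21; now {47, 48, 51}
insert 15 → {15, 47, 48, 51}
insert 20 → {15, 20, 47, 48, 51}
dispatch next → 15; now {20, 47, 48, 51}
insert 7 → {7, 20, 47, 48, 51}
insert 43 → {7, 20, 43, 47, 48, 51}
insert 28 → {7, 20, 28, 43, 47, 48, 51}
dispatch next → 7; now {20, 28, 43, 47, 48, 51}
dispatch next → 20; now {28, 43, 47, 48, 51}
insert 13 → {13, 28, 43, 47, 48, 51}
insert 12 → {12, 13, 28, 43, 47, 48, 51}
dispatch next → 12; now {13, 28, 43, 47, 48, 51}

20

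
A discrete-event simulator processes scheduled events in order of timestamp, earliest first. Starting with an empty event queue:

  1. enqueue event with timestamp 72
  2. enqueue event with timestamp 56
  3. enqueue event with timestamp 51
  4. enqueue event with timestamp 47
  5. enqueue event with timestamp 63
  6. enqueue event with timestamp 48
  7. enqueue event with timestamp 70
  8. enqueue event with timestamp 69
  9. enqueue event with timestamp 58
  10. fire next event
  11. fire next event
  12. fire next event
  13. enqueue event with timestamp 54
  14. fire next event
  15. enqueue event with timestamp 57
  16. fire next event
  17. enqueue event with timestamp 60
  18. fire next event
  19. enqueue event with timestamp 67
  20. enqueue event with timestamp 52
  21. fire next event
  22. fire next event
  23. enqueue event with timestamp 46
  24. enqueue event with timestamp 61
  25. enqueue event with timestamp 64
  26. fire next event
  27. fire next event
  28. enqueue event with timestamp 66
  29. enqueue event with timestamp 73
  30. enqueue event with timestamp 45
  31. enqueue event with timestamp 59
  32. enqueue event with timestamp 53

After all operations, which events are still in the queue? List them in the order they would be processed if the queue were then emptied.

45 → 53 → 59 → 61 → 63 → 64 → 66 → 67 → 69 → 70 → 72 → 73

insert 72 → {72}
insert 56 → {56, 72}
insert 51 → {51, 56, 72}
insert 47 → {47, 51, 56, 72}
insert 63 → {47, 51, 56, 63, 72}
insert 48 → {47, 48, 51, 56, 63, 72}
insert 70 → {47, 48, 51, 56, 63, 70, 72}
insert 69 → {47, 48, 51, 56, 63, 69, 70, 72}
insert 58 → {47, 48, 51, 56, 58, 63, 69, 70, 72}
fire next event → 47; now {48, 51, 56, 58, 63, 69, 70, 72}
fire next event → 48; now {51, 56, 58, 63, 69, 70, 72}
fire next event → 51; now {56, 58, 63, 69, 70, 72}
insert 54 → {54, 56, 58, 63, 69, 70, 72}
fire next event → 54; now {56, 58, 63, 69, 70, 72}
insert 57 → {56, 57, 58, 63, 69, 70, 72}
fire next event → 56; now {57, 58, 63, 69, 70, 72}
insert 60 → {57, 58, 60, 63, 69, 70, 72}
fire next event → 57; now {58, 60, 63, 69, 70, 72}
insert 67 → {58, 60, 63, 67, 69, 70, 72}
insert 52 → {52, 58, 60, 63, 67, 69, 70, 72}
fire next event → 52; now {58, 60, 63, 67, 69, 70, 72}
fire next event → 58; now {60, 63, 67, 69, 70, 72}
insert 46 → {46, 60, 63, 67, 69, 70, 72}
insert 61 → {46, 60, 61, 63, 67, 69, 70, 72}
insert 64 → {46, 60, 61, 63, 64, 67, 69, 70, 72}
fire next event → 46; now {60, 61, 63, 64, 67, 69, 70, 72}
fire next event → 60; now {61, 63, 64, 67, 69, 70, 72}
insert 66 → {61, 63, 64, 66, 67, 69, 70, 72}
insert 73 → {61, 63, 64, 66, 67, 69, 70, 72, 73}
insert 45 → {45, 61, 63, 64, 66, 67, 69, 70, 72, 73}
insert 59 → {45, 59, 61, 63, 64, 66, 67, 69, 70, 72, 73}
insert 53 → {45, 53, 59, 61, 63, 64, 66, 67, 69, 70, 72, 73}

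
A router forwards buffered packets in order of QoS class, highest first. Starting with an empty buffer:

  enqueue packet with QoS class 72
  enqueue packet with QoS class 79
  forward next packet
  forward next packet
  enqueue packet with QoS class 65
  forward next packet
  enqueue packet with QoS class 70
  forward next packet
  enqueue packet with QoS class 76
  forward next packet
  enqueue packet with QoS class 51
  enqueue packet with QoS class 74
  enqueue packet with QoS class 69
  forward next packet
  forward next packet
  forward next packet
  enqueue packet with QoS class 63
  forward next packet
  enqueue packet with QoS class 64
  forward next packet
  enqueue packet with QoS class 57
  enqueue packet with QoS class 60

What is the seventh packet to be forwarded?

insert 72 → {72}
insert 79 → {79, 72}
forward next packet → 79; now {72}
forward next packet → 72; now {}
insert 65 → {65}
forward next packet → 65; now {}
insert 70 → {70}
forward next packet → 70; now {}
insert 76 → {76}
forward next packet → 76; now {}
insert 51 → {51}
insert 74 → {74, 51}
insert 69 → {74, 69, 51}
forward next packet → 74; now {69, 51}
forward next packet → 69; now {51}
forward next packet → 51; now {}
insert 63 → {63}
forward next packet → 63; now {}
insert 64 → {64}
forward next packet → 64; now {}
insert 57 → {57}
insert 60 → {60, 57}

69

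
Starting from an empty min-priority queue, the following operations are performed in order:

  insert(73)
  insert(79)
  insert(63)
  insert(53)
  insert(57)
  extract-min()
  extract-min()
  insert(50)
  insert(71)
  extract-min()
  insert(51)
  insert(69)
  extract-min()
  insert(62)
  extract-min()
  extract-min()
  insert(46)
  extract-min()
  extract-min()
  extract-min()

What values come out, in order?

insert 73 → {73}
insert 79 → {73, 79}
insert 63 → {63, 73, 79}
insert 53 → {53, 63, 73, 79}
insert 57 → {53, 57, 63, 73, 79}
extract-min → 53; now {57, 63, 73, 79}
extract-min → 57; now {63, 73, 79}
insert 50 → {50, 63, 73, 79}
insert 71 → {50, 63, 71, 73, 79}
extract-min → 50; now {63, 71, 73, 79}
insert 51 → {51, 63, 71, 73, 79}
insert 69 → {51, 63, 69, 71, 73, 79}
extract-min → 51; now {63, 69, 71, 73, 79}
insert 62 → {62, 63, 69, 71, 73, 79}
extract-min → 62; now {63, 69, 71, 73, 79}
extract-min → 63; now {69, 71, 73, 79}
insert 46 → {46, 69, 71, 73, 79}
extract-min → 46; now {69, 71, 73, 79}
extract-min → 69; now {71, 73, 79}
extract-min → 71; now {73, 79}

[53, 57, 50, 51, 62, 63, 46, 69, 71]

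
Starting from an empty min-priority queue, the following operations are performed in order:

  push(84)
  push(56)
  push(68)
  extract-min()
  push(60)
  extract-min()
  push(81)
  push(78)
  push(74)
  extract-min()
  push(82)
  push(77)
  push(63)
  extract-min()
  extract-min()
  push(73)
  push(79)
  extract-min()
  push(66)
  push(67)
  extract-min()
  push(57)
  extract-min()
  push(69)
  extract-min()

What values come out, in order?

56, 60, 68, 63, 74, 73, 66, 57, 67

insert 84 → {84}
insert 56 → {56, 84}
insert 68 → {56, 68, 84}
extract-min → 56; now {68, 84}
insert 60 → {60, 68, 84}
extract-min → 60; now {68, 84}
insert 81 → {68, 81, 84}
insert 78 → {68, 78, 81, 84}
insert 74 → {68, 74, 78, 81, 84}
extract-min → 68; now {74, 78, 81, 84}
insert 82 → {74, 78, 81, 82, 84}
insert 77 → {74, 77, 78, 81, 82, 84}
insert 63 → {63, 74, 77, 78, 81, 82, 84}
extract-min → 63; now {74, 77, 78, 81, 82, 84}
extract-min → 74; now {77, 78, 81, 82, 84}
insert 73 → {73, 77, 78, 81, 82, 84}
insert 79 → {73, 77, 78, 79, 81, 82, 84}
extract-min → 73; now {77, 78, 79, 81, 82, 84}
insert 66 → {66, 77, 78, 79, 81, 82, 84}
insert 67 → {66, 67, 77, 78, 79, 81, 82, 84}
extract-min → 66; now {67, 77, 78, 79, 81, 82, 84}
insert 57 → {57, 67, 77, 78, 79, 81, 82, 84}
extract-min → 57; now {67, 77, 78, 79, 81, 82, 84}
insert 69 → {67, 69, 77, 78, 79, 81, 82, 84}
extract-min → 67; now {69, 77, 78, 79, 81, 82, 84}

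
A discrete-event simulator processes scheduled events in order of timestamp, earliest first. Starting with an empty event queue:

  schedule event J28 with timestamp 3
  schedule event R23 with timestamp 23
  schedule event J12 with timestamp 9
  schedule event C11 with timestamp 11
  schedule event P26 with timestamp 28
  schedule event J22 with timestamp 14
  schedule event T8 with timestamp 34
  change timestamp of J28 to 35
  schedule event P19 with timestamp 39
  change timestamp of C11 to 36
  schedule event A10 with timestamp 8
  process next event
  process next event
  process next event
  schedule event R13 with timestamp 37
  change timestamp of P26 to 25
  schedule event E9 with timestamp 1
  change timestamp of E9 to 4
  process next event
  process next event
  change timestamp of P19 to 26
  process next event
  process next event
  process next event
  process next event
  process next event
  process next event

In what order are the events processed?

add J28 (timestamp 3) → {J28:3}
add R23 (timestamp 23) → {J28:3, R23:23}
add J12 (timestamp 9) → {J28:3, J12:9, R23:23}
add C11 (timestamp 11) → {J28:3, J12:9, C11:11, R23:23}
add P26 (timestamp 28) → {J28:3, J12:9, C11:11, R23:23, P26:28}
add J22 (timestamp 14) → {J28:3, J12:9, C11:11, J22:14, R23:23, P26:28}
add T8 (timestamp 34) → {J28:3, J12:9, C11:11, J22:14, R23:23, P26:28, T8:34}
update J28 to timestamp 35 → {J12:9, C11:11, J22:14, R23:23, P26:28, T8:34, J28:35}
add P19 (timestamp 39) → {J12:9, C11:11, J22:14, R23:23, P26:28, T8:34, J28:35, P19:39}
update C11 to timestamp 36 → {J12:9, J22:14, R23:23, P26:28, T8:34, J28:35, C11:36, P19:39}
add A10 (timestamp 8) → {A10:8, J12:9, J22:14, R23:23, P26:28, T8:34, J28:35, C11:36, P19:39}
process next event → A10; now {J12:9, J22:14, R23:23, P26:28, T8:34, J28:35, C11:36, P19:39}
process next event → J12; now {J22:14, R23:23, P26:28, T8:34, J28:35, C11:36, P19:39}
process next event → J22; now {R23:23, P26:28, T8:34, J28:35, C11:36, P19:39}
add R13 (timestamp 37) → {R23:23, P26:28, T8:34, J28:35, C11:36, R13:37, P19:39}
update P26 to timestamp 25 → {R23:23, P26:25, T8:34, J28:35, C11:36, R13:37, P19:39}
add E9 (timestamp 1) → {E9:1, R23:23, P26:25, T8:34, J28:35, C11:36, R13:37, P19:39}
update E9 to timestamp 4 → {E9:4, R23:23, P26:25, T8:34, J28:35, C11:36, R13:37, P19:39}
process next event → E9; now {R23:23, P26:25, T8:34, J28:35, C11:36, R13:37, P19:39}
process next event → R23; now {P26:25, T8:34, J28:35, C11:36, R13:37, P19:39}
update P19 to timestamp 26 → {P26:25, P19:26, T8:34, J28:35, C11:36, R13:37}
process next event → P26; now {P19:26, T8:34, J28:35, C11:36, R13:37}
process next event → P19; now {T8:34, J28:35, C11:36, R13:37}
process next event → T8; now {J28:35, C11:36, R13:37}
process next event → J28; now {C11:36, R13:37}
process next event → C11; now {R13:37}
process next event → R13; now {}

A10 → J12 → J22 → E9 → R23 → P26 → P19 → T8 → J28 → C11 → R13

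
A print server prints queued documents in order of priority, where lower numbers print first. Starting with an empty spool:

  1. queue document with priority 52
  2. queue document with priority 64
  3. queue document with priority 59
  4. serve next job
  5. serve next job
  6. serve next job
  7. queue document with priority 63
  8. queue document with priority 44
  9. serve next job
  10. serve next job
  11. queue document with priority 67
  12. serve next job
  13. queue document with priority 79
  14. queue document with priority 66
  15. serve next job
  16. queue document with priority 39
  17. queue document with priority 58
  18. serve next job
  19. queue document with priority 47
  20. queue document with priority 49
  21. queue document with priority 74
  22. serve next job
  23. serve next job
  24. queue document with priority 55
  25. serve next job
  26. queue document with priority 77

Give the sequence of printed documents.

insert 52 → {52}
insert 64 → {52, 64}
insert 59 → {52, 59, 64}
serve next job → 52; now {59, 64}
serve next job → 59; now {64}
serve next job → 64; now {}
insert 63 → {63}
insert 44 → {44, 63}
serve next job → 44; now {63}
serve next job → 63; now {}
insert 67 → {67}
serve next job → 67; now {}
insert 79 → {79}
insert 66 → {66, 79}
serve next job → 66; now {79}
insert 39 → {39, 79}
insert 58 → {39, 58, 79}
serve next job → 39; now {58, 79}
insert 47 → {47, 58, 79}
insert 49 → {47, 49, 58, 79}
insert 74 → {47, 49, 58, 74, 79}
serve next job → 47; now {49, 58, 74, 79}
serve next job → 49; now {58, 74, 79}
insert 55 → {55, 58, 74, 79}
serve next job → 55; now {58, 74, 79}
insert 77 → {58, 74, 77, 79}

[52, 59, 64, 44, 63, 67, 66, 39, 47, 49, 55]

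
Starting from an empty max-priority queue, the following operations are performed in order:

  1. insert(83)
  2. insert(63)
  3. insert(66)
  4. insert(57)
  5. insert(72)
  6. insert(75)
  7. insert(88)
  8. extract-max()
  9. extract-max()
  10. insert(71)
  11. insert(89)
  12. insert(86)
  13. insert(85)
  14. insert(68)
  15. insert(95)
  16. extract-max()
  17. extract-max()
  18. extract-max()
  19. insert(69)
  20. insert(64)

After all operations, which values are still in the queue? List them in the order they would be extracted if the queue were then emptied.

insert 83 → {83}
insert 63 → {83, 63}
insert 66 → {83, 66, 63}
insert 57 → {83, 66, 63, 57}
insert 72 → {83, 72, 66, 63, 57}
insert 75 → {83, 75, 72, 66, 63, 57}
insert 88 → {88, 83, 75, 72, 66, 63, 57}
extract-max → 88; now {83, 75, 72, 66, 63, 57}
extract-max → 83; now {75, 72, 66, 63, 57}
insert 71 → {75, 72, 71, 66, 63, 57}
insert 89 → {89, 75, 72, 71, 66, 63, 57}
insert 86 → {89, 86, 75, 72, 71, 66, 63, 57}
insert 85 → {89, 86, 85, 75, 72, 71, 66, 63, 57}
insert 68 → {89, 86, 85, 75, 72, 71, 68, 66, 63, 57}
insert 95 → {95, 89, 86, 85, 75, 72, 71, 68, 66, 63, 57}
extract-max → 95; now {89, 86, 85, 75, 72, 71, 68, 66, 63, 57}
extract-max → 89; now {86, 85, 75, 72, 71, 68, 66, 63, 57}
extract-max → 86; now {85, 75, 72, 71, 68, 66, 63, 57}
insert 69 → {85, 75, 72, 71, 69, 68, 66, 63, 57}
insert 64 → {85, 75, 72, 71, 69, 68, 66, 64, 63, 57}

85, 75, 72, 71, 69, 68, 66, 64, 63, 57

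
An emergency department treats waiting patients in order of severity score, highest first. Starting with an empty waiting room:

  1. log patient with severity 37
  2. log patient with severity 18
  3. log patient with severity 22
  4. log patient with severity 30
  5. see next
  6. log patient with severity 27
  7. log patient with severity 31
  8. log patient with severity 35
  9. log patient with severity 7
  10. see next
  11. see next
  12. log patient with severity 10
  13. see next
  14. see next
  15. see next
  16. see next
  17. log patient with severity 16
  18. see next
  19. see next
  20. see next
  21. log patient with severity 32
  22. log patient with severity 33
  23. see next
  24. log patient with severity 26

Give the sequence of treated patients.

insert 37 → {37}
insert 18 → {37, 18}
insert 22 → {37, 22, 18}
insert 30 → {37, 30, 22, 18}
see next → 37; now {30, 22, 18}
insert 27 → {30, 27, 22, 18}
insert 31 → {31, 30, 27, 22, 18}
insert 35 → {35, 31, 30, 27, 22, 18}
insert 7 → {35, 31, 30, 27, 22, 18, 7}
see next → 35; now {31, 30, 27, 22, 18, 7}
see next → 31; now {30, 27, 22, 18, 7}
insert 10 → {30, 27, 22, 18, 10, 7}
see next → 30; now {27, 22, 18, 10, 7}
see next → 27; now {22, 18, 10, 7}
see next → 22; now {18, 10, 7}
see next → 18; now {10, 7}
insert 16 → {16, 10, 7}
see next → 16; now {10, 7}
see next → 10; now {7}
see next → 7; now {}
insert 32 → {32}
insert 33 → {33, 32}
see next → 33; now {32}
insert 26 → {32, 26}

37 → 35 → 31 → 30 → 27 → 22 → 18 → 16 → 10 → 7 → 33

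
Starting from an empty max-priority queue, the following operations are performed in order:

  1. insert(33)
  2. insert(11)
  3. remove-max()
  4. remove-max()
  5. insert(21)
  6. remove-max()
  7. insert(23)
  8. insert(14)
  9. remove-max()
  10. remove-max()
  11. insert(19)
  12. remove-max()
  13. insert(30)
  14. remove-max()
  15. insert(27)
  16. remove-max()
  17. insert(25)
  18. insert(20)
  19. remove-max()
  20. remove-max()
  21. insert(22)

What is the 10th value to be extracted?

20

insert 33 → {33}
insert 11 → {33, 11}
remove-max → 33; now {11}
remove-max → 11; now {}
insert 21 → {21}
remove-max → 21; now {}
insert 23 → {23}
insert 14 → {23, 14}
remove-max → 23; now {14}
remove-max → 14; now {}
insert 19 → {19}
remove-max → 19; now {}
insert 30 → {30}
remove-max → 30; now {}
insert 27 → {27}
remove-max → 27; now {}
insert 25 → {25}
insert 20 → {25, 20}
remove-max → 25; now {20}
remove-max → 20; now {}
insert 22 → {22}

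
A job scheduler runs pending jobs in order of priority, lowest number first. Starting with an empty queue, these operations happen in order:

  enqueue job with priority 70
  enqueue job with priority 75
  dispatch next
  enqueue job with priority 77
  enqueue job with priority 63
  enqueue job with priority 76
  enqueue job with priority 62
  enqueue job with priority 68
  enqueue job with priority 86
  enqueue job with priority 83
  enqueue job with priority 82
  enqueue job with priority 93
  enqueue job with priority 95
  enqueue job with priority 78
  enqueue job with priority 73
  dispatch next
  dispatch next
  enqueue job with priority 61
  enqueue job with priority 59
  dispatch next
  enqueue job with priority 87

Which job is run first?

70

insert 70 → {70}
insert 75 → {70, 75}
dispatch next → 70; now {75}
insert 77 → {75, 77}
insert 63 → {63, 75, 77}
insert 76 → {63, 75, 76, 77}
insert 62 → {62, 63, 75, 76, 77}
insert 68 → {62, 63, 68, 75, 76, 77}
insert 86 → {62, 63, 68, 75, 76, 77, 86}
insert 83 → {62, 63, 68, 75, 76, 77, 83, 86}
insert 82 → {62, 63, 68, 75, 76, 77, 82, 83, 86}
insert 93 → {62, 63, 68, 75, 76, 77, 82, 83, 86, 93}
insert 95 → {62, 63, 68, 75, 76, 77, 82, 83, 86, 93, 95}
insert 78 → {62, 63, 68, 75, 76, 77, 78, 82, 83, 86, 93, 95}
insert 73 → {62, 63, 68, 73, 75, 76, 77, 78, 82, 83, 86, 93, 95}
dispatch next → 62; now {63, 68, 73, 75, 76, 77, 78, 82, 83, 86, 93, 95}
dispatch next → 63; now {68, 73, 75, 76, 77, 78, 82, 83, 86, 93, 95}
insert 61 → {61, 68, 73, 75, 76, 77, 78, 82, 83, 86, 93, 95}
insert 59 → {59, 61, 68, 73, 75, 76, 77, 78, 82, 83, 86, 93, 95}
dispatch next → 59; now {61, 68, 73, 75, 76, 77, 78, 82, 83, 86, 93, 95}
insert 87 → {61, 68, 73, 75, 76, 77, 78, 82, 83, 86, 87, 93, 95}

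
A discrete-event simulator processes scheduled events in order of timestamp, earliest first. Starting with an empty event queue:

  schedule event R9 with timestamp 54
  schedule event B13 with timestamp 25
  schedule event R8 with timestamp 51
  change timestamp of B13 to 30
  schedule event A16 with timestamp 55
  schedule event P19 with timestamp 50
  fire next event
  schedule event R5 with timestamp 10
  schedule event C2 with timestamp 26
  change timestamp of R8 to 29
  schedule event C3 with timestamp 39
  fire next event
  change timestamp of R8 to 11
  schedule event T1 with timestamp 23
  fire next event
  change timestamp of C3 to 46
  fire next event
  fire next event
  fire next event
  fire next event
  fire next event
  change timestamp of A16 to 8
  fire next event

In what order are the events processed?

add R9 (timestamp 54) → {R9:54}
add B13 (timestamp 25) → {B13:25, R9:54}
add R8 (timestamp 51) → {B13:25, R8:51, R9:54}
update B13 to timestamp 30 → {B13:30, R8:51, R9:54}
add A16 (timestamp 55) → {B13:30, R8:51, R9:54, A16:55}
add P19 (timestamp 50) → {B13:30, P19:50, R8:51, R9:54, A16:55}
fire next event → B13; now {P19:50, R8:51, R9:54, A16:55}
add R5 (timestamp 10) → {R5:10, P19:50, R8:51, R9:54, A16:55}
add C2 (timestamp 26) → {R5:10, C2:26, P19:50, R8:51, R9:54, A16:55}
update R8 to timestamp 29 → {R5:10, C2:26, R8:29, P19:50, R9:54, A16:55}
add C3 (timestamp 39) → {R5:10, C2:26, R8:29, C3:39, P19:50, R9:54, A16:55}
fire next event → R5; now {C2:26, R8:29, C3:39, P19:50, R9:54, A16:55}
update R8 to timestamp 11 → {R8:11, C2:26, C3:39, P19:50, R9:54, A16:55}
add T1 (timestamp 23) → {R8:11, T1:23, C2:26, C3:39, P19:50, R9:54, A16:55}
fire next event → R8; now {T1:23, C2:26, C3:39, P19:50, R9:54, A16:55}
update C3 to timestamp 46 → {T1:23, C2:26, C3:46, P19:50, R9:54, A16:55}
fire next event → T1; now {C2:26, C3:46, P19:50, R9:54, A16:55}
fire next event → C2; now {C3:46, P19:50, R9:54, A16:55}
fire next event → C3; now {P19:50, R9:54, A16:55}
fire next event → P19; now {R9:54, A16:55}
fire next event → R9; now {A16:55}
update A16 to timestamp 8 → {A16:8}
fire next event → A16; now {}

[B13, R5, R8, T1, C2, C3, P19, R9, A16]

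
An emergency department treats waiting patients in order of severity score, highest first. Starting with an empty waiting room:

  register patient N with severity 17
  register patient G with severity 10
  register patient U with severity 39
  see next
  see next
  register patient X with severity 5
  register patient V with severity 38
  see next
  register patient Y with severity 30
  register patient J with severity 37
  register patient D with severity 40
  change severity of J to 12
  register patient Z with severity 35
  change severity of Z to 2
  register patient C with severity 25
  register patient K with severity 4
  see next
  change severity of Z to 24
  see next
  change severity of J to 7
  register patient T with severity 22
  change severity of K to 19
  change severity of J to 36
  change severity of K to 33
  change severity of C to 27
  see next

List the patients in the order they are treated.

U → N → V → D → Y → J

add N (severity 17) → {N:17}
add G (severity 10) → {N:17, G:10}
add U (severity 39) → {U:39, N:17, G:10}
see next → U; now {N:17, G:10}
see next → N; now {G:10}
add X (severity 5) → {G:10, X:5}
add V (severity 38) → {V:38, G:10, X:5}
see next → V; now {G:10, X:5}
add Y (severity 30) → {Y:30, G:10, X:5}
add J (severity 37) → {J:37, Y:30, G:10, X:5}
add D (severity 40) → {D:40, J:37, Y:30, G:10, X:5}
update J to severity 12 → {D:40, Y:30, J:12, G:10, X:5}
add Z (severity 35) → {D:40, Z:35, Y:30, J:12, G:10, X:5}
update Z to severity 2 → {D:40, Y:30, J:12, G:10, X:5, Z:2}
add C (severity 25) → {D:40, Y:30, C:25, J:12, G:10, X:5, Z:2}
add K (severity 4) → {D:40, Y:30, C:25, J:12, G:10, X:5, K:4, Z:2}
see next → D; now {Y:30, C:25, J:12, G:10, X:5, K:4, Z:2}
update Z to severity 24 → {Y:30, C:25, Z:24, J:12, G:10, X:5, K:4}
see next → Y; now {C:25, Z:24, J:12, G:10, X:5, K:4}
update J to severity 7 → {C:25, Z:24, G:10, J:7, X:5, K:4}
add T (severity 22) → {C:25, Z:24, T:22, G:10, J:7, X:5, K:4}
update K to severity 19 → {C:25, Z:24, T:22, K:19, G:10, J:7, X:5}
update J to severity 36 → {J:36, C:25, Z:24, T:22, K:19, G:10, X:5}
update K to severity 33 → {J:36, K:33, C:25, Z:24, T:22, G:10, X:5}
update C to severity 27 → {J:36, K:33, C:27, Z:24, T:22, G:10, X:5}
see next → J; now {K:33, C:27, Z:24, T:22, G:10, X:5}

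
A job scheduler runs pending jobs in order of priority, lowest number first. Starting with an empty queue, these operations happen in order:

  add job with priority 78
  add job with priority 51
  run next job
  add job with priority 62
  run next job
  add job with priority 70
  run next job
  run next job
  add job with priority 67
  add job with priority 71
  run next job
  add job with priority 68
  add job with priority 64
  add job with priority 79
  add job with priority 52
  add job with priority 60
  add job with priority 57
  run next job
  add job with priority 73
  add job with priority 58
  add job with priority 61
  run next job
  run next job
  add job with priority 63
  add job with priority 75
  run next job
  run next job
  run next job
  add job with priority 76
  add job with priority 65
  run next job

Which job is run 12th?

64

insert 78 → {78}
insert 51 → {51, 78}
run next job → 51; now {78}
insert 62 → {62, 78}
run next job → 62; now {78}
insert 70 → {70, 78}
run next job → 70; now {78}
run next job → 78; now {}
insert 67 → {67}
insert 71 → {67, 71}
run next job → 67; now {71}
insert 68 → {68, 71}
insert 64 → {64, 68, 71}
insert 79 → {64, 68, 71, 79}
insert 52 → {52, 64, 68, 71, 79}
insert 60 → {52, 60, 64, 68, 71, 79}
insert 57 → {52, 57, 60, 64, 68, 71, 79}
run next job → 52; now {57, 60, 64, 68, 71, 79}
insert 73 → {57, 60, 64, 68, 71, 73, 79}
insert 58 → {57, 58, 60, 64, 68, 71, 73, 79}
insert 61 → {57, 58, 60, 61, 64, 68, 71, 73, 79}
run next job → 57; now {58, 60, 61, 64, 68, 71, 73, 79}
run next job → 58; now {60, 61, 64, 68, 71, 73, 79}
insert 63 → {60, 61, 63, 64, 68, 71, 73, 79}
insert 75 → {60, 61, 63, 64, 68, 71, 73, 75, 79}
run next job → 60; now {61, 63, 64, 68, 71, 73, 75, 79}
run next job → 61; now {63, 64, 68, 71, 73, 75, 79}
run next job → 63; now {64, 68, 71, 73, 75, 79}
insert 76 → {64, 68, 71, 73, 75, 76, 79}
insert 65 → {64, 65, 68, 71, 73, 75, 76, 79}
run next job → 64; now {65, 68, 71, 73, 75, 76, 79}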